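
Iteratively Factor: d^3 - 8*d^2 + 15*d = (d - 5)*(d^2 - 3*d) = d*(d - 5)*(d - 3)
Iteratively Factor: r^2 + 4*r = (r)*(r + 4)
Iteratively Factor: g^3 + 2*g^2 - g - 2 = (g + 1)*(g^2 + g - 2) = (g - 1)*(g + 1)*(g + 2)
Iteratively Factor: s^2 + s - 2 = (s - 1)*(s + 2)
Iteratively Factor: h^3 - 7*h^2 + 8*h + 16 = (h - 4)*(h^2 - 3*h - 4) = (h - 4)^2*(h + 1)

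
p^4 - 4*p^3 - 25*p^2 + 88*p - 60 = (p - 6)*(p - 2)*(p - 1)*(p + 5)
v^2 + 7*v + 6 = (v + 1)*(v + 6)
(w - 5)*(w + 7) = w^2 + 2*w - 35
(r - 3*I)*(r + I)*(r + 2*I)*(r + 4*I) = r^4 + 4*I*r^3 + 7*r^2 + 34*I*r - 24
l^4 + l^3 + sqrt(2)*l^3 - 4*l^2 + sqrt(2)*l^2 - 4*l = l*(l + 1)*(l - sqrt(2))*(l + 2*sqrt(2))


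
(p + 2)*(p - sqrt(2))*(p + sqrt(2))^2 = p^4 + sqrt(2)*p^3 + 2*p^3 - 2*p^2 + 2*sqrt(2)*p^2 - 4*p - 2*sqrt(2)*p - 4*sqrt(2)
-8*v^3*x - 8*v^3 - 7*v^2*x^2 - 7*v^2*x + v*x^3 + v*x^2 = (-8*v + x)*(v + x)*(v*x + v)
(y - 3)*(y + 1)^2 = y^3 - y^2 - 5*y - 3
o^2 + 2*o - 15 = (o - 3)*(o + 5)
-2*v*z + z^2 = z*(-2*v + z)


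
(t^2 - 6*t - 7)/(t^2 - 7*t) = (t + 1)/t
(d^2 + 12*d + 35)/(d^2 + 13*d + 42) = (d + 5)/(d + 6)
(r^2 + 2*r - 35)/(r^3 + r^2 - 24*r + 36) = (r^2 + 2*r - 35)/(r^3 + r^2 - 24*r + 36)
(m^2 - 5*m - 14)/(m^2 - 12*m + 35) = (m + 2)/(m - 5)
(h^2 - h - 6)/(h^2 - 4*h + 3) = (h + 2)/(h - 1)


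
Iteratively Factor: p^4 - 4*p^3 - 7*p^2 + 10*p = (p - 5)*(p^3 + p^2 - 2*p) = (p - 5)*(p + 2)*(p^2 - p) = p*(p - 5)*(p + 2)*(p - 1)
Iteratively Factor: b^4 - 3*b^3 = (b - 3)*(b^3) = b*(b - 3)*(b^2) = b^2*(b - 3)*(b)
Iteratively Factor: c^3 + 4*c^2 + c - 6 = (c - 1)*(c^2 + 5*c + 6) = (c - 1)*(c + 3)*(c + 2)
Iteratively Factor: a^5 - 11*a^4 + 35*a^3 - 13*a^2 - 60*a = (a - 3)*(a^4 - 8*a^3 + 11*a^2 + 20*a) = (a - 5)*(a - 3)*(a^3 - 3*a^2 - 4*a) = (a - 5)*(a - 4)*(a - 3)*(a^2 + a) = (a - 5)*(a - 4)*(a - 3)*(a + 1)*(a)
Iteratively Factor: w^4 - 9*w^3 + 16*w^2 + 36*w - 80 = (w - 5)*(w^3 - 4*w^2 - 4*w + 16) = (w - 5)*(w + 2)*(w^2 - 6*w + 8) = (w - 5)*(w - 4)*(w + 2)*(w - 2)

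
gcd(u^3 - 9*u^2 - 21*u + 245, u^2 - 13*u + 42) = u - 7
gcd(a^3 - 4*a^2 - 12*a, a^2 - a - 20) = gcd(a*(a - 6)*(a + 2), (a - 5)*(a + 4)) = 1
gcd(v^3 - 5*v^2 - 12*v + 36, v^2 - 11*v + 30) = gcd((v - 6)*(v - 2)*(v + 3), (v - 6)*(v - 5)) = v - 6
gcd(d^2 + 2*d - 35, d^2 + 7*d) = d + 7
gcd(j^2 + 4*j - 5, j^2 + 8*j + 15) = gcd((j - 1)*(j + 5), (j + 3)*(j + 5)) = j + 5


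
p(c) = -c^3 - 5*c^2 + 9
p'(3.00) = -57.00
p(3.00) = -63.00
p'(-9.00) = -153.00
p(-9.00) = 333.00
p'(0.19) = -2.01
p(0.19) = 8.81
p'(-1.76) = 8.31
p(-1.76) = -1.04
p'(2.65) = -47.57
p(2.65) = -44.72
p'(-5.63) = -38.79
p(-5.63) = 28.97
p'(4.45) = -103.91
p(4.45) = -178.13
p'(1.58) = -23.29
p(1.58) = -7.43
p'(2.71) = -49.13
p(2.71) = -47.62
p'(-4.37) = -13.59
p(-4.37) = -3.03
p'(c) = -3*c^2 - 10*c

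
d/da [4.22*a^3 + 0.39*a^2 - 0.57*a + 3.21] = 12.66*a^2 + 0.78*a - 0.57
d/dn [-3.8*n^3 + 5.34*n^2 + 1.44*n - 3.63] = -11.4*n^2 + 10.68*n + 1.44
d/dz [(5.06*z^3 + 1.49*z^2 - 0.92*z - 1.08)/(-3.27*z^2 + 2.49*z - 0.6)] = (-16.5462*z^4 + 25.1988*z^3 - 8.4063*z^2 - 8.8512*z + 3.2412)/(10.6929*z^4 - 16.2846*z^3 + 10.1241*z^2 - 2.988*z + 0.36)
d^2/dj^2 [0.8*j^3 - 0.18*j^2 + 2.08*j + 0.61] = 4.8*j - 0.36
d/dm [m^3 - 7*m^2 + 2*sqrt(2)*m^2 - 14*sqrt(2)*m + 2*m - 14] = 3*m^2 - 14*m + 4*sqrt(2)*m - 14*sqrt(2) + 2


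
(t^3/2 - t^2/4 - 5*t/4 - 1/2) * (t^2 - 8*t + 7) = t^5/2 - 17*t^4/4 + 17*t^3/4 + 31*t^2/4 - 19*t/4 - 7/2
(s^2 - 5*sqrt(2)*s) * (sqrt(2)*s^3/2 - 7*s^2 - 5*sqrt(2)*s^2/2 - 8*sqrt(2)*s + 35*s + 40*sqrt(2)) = sqrt(2)*s^5/2 - 12*s^4 - 5*sqrt(2)*s^4/2 + 27*sqrt(2)*s^3 + 60*s^3 - 135*sqrt(2)*s^2 + 80*s^2 - 400*s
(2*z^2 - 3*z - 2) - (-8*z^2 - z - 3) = 10*z^2 - 2*z + 1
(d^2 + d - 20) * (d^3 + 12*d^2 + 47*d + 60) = d^5 + 13*d^4 + 39*d^3 - 133*d^2 - 880*d - 1200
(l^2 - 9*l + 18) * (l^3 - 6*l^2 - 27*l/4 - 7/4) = l^5 - 15*l^4 + 261*l^3/4 - 49*l^2 - 423*l/4 - 63/2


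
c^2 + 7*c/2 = c*(c + 7/2)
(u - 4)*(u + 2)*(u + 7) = u^3 + 5*u^2 - 22*u - 56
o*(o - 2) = o^2 - 2*o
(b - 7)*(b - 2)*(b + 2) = b^3 - 7*b^2 - 4*b + 28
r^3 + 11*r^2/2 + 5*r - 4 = (r - 1/2)*(r + 2)*(r + 4)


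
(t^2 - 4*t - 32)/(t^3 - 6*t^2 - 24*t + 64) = 1/(t - 2)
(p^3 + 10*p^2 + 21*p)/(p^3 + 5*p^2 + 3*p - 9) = p*(p + 7)/(p^2 + 2*p - 3)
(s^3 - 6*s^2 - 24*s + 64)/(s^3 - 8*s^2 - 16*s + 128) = (s - 2)/(s - 4)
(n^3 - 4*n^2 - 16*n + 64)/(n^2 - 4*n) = n - 16/n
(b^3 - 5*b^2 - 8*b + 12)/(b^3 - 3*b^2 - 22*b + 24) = (b + 2)/(b + 4)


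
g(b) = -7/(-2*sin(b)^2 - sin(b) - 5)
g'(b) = -7*(4*sin(b)*cos(b) + cos(b))/(-2*sin(b)^2 - sin(b) - 5)^2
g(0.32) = 1.27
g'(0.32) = -0.49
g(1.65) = 0.88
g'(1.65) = 0.04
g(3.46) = 1.43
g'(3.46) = -0.07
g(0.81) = 1.03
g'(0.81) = -0.41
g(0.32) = 1.27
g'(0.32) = -0.49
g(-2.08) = 1.24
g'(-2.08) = -0.27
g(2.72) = 1.22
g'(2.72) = 0.51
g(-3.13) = 1.40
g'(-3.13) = 0.27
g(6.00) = 1.44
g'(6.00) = 0.03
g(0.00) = 1.40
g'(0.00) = -0.28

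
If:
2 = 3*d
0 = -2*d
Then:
No Solution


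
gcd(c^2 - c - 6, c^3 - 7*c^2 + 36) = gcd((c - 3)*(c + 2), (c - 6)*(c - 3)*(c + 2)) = c^2 - c - 6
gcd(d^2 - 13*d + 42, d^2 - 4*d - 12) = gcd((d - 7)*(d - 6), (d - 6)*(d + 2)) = d - 6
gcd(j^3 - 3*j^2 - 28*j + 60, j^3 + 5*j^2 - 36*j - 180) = j^2 - j - 30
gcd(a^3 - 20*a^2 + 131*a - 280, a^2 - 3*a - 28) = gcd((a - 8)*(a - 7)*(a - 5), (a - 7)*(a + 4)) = a - 7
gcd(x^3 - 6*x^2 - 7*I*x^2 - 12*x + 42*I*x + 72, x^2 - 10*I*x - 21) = x - 3*I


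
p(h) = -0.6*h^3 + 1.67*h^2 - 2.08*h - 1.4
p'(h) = -1.8*h^2 + 3.34*h - 2.08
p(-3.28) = 44.56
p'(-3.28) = -32.40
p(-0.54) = 0.30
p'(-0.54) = -4.41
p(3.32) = -11.85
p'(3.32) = -10.83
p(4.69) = -36.32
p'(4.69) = -26.01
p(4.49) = -31.38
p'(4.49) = -23.37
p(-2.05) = 15.05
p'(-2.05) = -16.49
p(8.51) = -267.94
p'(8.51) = -104.01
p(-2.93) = 34.12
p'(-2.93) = -27.32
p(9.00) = -322.25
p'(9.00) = -117.82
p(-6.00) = 200.80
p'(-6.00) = -86.92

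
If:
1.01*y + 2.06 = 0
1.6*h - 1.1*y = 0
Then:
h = -1.40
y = -2.04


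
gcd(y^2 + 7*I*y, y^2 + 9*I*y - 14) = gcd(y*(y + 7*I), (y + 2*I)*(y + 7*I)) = y + 7*I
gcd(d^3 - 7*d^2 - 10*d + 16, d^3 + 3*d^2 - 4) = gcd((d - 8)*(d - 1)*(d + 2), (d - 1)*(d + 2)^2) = d^2 + d - 2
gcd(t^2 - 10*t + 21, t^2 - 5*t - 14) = t - 7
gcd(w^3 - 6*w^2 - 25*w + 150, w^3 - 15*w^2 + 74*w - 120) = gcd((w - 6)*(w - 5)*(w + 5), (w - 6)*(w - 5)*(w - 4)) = w^2 - 11*w + 30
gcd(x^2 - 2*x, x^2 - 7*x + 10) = x - 2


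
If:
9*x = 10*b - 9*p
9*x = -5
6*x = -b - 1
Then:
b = 7/3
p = 85/27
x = -5/9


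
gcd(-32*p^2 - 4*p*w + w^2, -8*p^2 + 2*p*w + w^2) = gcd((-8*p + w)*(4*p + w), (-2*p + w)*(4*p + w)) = 4*p + w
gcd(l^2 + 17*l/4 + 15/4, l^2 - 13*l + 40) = 1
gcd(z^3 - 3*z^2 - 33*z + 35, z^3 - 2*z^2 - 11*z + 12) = z - 1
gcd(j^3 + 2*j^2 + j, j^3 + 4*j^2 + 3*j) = j^2 + j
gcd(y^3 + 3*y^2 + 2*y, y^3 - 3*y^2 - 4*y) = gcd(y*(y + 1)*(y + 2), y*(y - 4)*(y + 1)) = y^2 + y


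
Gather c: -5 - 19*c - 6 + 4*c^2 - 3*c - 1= 4*c^2 - 22*c - 12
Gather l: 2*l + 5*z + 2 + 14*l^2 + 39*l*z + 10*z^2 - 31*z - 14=14*l^2 + l*(39*z + 2) + 10*z^2 - 26*z - 12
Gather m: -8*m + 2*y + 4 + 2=-8*m + 2*y + 6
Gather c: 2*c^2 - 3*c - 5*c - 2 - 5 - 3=2*c^2 - 8*c - 10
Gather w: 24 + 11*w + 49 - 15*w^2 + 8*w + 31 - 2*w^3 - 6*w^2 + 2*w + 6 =-2*w^3 - 21*w^2 + 21*w + 110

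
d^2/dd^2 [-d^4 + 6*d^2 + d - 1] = 12 - 12*d^2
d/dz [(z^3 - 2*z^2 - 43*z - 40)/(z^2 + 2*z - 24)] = (z^4 + 4*z^3 - 33*z^2 + 176*z + 1112)/(z^4 + 4*z^3 - 44*z^2 - 96*z + 576)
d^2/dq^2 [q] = 0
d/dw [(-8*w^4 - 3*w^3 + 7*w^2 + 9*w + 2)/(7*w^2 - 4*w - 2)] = (-112*w^5 + 75*w^4 + 88*w^3 - 73*w^2 - 56*w - 10)/(49*w^4 - 56*w^3 - 12*w^2 + 16*w + 4)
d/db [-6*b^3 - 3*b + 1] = -18*b^2 - 3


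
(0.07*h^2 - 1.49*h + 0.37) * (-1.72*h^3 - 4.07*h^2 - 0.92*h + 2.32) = -0.1204*h^5 + 2.2779*h^4 + 5.3635*h^3 + 0.0273000000000001*h^2 - 3.7972*h + 0.8584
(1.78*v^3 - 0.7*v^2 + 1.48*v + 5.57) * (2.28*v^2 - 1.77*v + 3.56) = 4.0584*v^5 - 4.7466*v^4 + 10.9502*v^3 + 7.588*v^2 - 4.5901*v + 19.8292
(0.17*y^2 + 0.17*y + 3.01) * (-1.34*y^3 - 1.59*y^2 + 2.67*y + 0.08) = -0.2278*y^5 - 0.4981*y^4 - 3.8498*y^3 - 4.3184*y^2 + 8.0503*y + 0.2408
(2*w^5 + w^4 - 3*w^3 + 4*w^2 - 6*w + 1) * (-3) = -6*w^5 - 3*w^4 + 9*w^3 - 12*w^2 + 18*w - 3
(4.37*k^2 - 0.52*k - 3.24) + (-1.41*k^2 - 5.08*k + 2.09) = 2.96*k^2 - 5.6*k - 1.15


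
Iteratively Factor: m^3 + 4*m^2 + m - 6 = (m + 3)*(m^2 + m - 2) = (m - 1)*(m + 3)*(m + 2)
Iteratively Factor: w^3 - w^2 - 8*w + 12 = (w - 2)*(w^2 + w - 6) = (w - 2)*(w + 3)*(w - 2)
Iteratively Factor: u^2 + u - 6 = (u + 3)*(u - 2)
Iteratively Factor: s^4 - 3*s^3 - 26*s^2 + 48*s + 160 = (s - 4)*(s^3 + s^2 - 22*s - 40) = (s - 4)*(s + 2)*(s^2 - s - 20) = (s - 5)*(s - 4)*(s + 2)*(s + 4)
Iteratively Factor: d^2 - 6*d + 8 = (d - 2)*(d - 4)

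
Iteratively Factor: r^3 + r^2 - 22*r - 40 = (r - 5)*(r^2 + 6*r + 8) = (r - 5)*(r + 4)*(r + 2)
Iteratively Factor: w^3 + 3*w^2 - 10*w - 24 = (w + 4)*(w^2 - w - 6) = (w + 2)*(w + 4)*(w - 3)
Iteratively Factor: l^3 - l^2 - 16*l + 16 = (l - 4)*(l^2 + 3*l - 4) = (l - 4)*(l - 1)*(l + 4)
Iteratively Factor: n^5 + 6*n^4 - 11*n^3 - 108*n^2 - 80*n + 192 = (n - 4)*(n^4 + 10*n^3 + 29*n^2 + 8*n - 48) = (n - 4)*(n + 3)*(n^3 + 7*n^2 + 8*n - 16) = (n - 4)*(n - 1)*(n + 3)*(n^2 + 8*n + 16) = (n - 4)*(n - 1)*(n + 3)*(n + 4)*(n + 4)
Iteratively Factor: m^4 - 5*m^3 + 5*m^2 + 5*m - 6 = (m + 1)*(m^3 - 6*m^2 + 11*m - 6) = (m - 2)*(m + 1)*(m^2 - 4*m + 3) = (m - 3)*(m - 2)*(m + 1)*(m - 1)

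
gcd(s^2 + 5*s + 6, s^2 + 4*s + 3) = s + 3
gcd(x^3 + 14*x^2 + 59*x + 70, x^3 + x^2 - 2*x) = x + 2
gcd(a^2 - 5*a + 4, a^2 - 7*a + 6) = a - 1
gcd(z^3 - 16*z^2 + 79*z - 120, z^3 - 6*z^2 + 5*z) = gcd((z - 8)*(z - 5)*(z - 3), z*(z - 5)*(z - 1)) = z - 5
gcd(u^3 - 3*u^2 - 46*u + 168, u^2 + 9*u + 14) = u + 7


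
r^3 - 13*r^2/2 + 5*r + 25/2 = (r - 5)*(r - 5/2)*(r + 1)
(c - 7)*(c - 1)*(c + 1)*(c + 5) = c^4 - 2*c^3 - 36*c^2 + 2*c + 35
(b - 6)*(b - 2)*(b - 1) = b^3 - 9*b^2 + 20*b - 12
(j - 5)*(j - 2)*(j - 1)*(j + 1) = j^4 - 7*j^3 + 9*j^2 + 7*j - 10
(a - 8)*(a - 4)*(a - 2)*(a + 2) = a^4 - 12*a^3 + 28*a^2 + 48*a - 128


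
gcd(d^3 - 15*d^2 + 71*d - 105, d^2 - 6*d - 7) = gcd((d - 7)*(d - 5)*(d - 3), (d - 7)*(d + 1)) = d - 7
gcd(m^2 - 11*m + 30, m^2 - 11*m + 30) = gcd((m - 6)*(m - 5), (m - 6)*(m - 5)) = m^2 - 11*m + 30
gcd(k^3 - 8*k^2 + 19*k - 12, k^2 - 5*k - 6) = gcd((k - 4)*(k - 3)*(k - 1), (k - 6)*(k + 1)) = 1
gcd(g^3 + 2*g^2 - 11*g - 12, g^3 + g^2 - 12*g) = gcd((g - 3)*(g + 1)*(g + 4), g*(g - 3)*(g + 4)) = g^2 + g - 12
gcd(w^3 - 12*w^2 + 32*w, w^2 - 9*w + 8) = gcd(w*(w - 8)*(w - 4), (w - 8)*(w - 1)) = w - 8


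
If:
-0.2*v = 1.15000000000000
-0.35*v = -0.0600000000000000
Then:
No Solution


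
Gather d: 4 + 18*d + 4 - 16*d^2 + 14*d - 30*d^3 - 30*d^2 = -30*d^3 - 46*d^2 + 32*d + 8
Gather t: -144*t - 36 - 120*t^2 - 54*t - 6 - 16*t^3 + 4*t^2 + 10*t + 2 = -16*t^3 - 116*t^2 - 188*t - 40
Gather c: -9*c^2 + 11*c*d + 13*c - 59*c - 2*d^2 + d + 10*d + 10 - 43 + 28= -9*c^2 + c*(11*d - 46) - 2*d^2 + 11*d - 5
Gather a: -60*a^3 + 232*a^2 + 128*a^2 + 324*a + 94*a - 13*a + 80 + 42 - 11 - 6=-60*a^3 + 360*a^2 + 405*a + 105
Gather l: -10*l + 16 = 16 - 10*l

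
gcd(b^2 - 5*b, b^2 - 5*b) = b^2 - 5*b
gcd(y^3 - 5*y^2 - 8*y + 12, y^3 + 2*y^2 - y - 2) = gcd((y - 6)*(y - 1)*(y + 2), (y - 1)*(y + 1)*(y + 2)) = y^2 + y - 2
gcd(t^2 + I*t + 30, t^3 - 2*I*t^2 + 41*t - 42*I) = t + 6*I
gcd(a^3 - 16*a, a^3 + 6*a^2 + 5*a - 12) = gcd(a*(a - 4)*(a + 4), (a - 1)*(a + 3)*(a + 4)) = a + 4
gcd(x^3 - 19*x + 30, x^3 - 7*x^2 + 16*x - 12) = x^2 - 5*x + 6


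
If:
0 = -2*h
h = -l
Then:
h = 0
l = 0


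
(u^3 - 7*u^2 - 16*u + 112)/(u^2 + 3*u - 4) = (u^2 - 11*u + 28)/(u - 1)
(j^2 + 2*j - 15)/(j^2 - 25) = (j - 3)/(j - 5)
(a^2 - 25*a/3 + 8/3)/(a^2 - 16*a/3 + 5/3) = (a - 8)/(a - 5)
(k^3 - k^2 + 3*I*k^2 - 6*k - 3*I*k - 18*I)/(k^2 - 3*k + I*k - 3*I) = (k^2 + k*(2 + 3*I) + 6*I)/(k + I)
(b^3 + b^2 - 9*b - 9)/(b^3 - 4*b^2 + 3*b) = (b^2 + 4*b + 3)/(b*(b - 1))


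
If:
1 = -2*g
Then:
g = -1/2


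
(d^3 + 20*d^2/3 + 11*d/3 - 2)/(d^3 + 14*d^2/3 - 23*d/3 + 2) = (d + 1)/(d - 1)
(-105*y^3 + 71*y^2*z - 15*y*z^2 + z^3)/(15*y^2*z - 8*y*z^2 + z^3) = (-7*y + z)/z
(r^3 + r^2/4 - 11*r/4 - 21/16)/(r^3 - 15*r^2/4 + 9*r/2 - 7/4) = (r^2 + 2*r + 3/4)/(r^2 - 2*r + 1)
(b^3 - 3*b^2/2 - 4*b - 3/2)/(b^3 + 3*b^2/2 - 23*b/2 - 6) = (b + 1)/(b + 4)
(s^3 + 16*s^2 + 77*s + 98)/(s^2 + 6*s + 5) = (s^3 + 16*s^2 + 77*s + 98)/(s^2 + 6*s + 5)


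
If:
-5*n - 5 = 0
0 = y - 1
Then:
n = -1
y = 1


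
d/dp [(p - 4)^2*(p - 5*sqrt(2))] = (p - 4)*(3*p - 10*sqrt(2) - 4)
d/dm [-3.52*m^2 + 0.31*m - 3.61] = 0.31 - 7.04*m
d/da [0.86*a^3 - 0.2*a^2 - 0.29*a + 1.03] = 2.58*a^2 - 0.4*a - 0.29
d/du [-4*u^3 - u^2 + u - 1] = -12*u^2 - 2*u + 1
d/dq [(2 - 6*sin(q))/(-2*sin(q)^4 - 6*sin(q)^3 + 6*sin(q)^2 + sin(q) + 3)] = 2*(-18*sin(q)^4 - 28*sin(q)^3 + 36*sin(q)^2 - 12*sin(q) - 10)*cos(q)/(-2*sin(q)^4 - 6*sin(q)^3 + 6*sin(q)^2 + sin(q) + 3)^2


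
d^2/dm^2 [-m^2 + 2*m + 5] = -2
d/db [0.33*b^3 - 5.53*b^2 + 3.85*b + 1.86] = 0.99*b^2 - 11.06*b + 3.85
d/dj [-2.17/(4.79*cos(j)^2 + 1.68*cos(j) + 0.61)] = -(20.7886*cos(j) + 3.6456)*sin(j)/(4.79*cos(j)^2 + 1.68*cos(j) + 0.61)^2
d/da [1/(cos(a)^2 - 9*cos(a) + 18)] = (2*cos(a) - 9)*sin(a)/(cos(a)^2 - 9*cos(a) + 18)^2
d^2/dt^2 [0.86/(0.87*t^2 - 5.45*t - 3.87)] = (1.301868*t^2 - 8.15538*t - 0.86*(1.74*t - 5.45)*(3.48*t - 10.9) - 5.791068)/(-0.87*t^2 + 5.45*t + 3.87)^3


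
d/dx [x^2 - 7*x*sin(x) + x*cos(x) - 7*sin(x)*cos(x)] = -x*sin(x) - 7*x*cos(x) + 2*x - 7*sin(x) + cos(x) - 7*cos(2*x)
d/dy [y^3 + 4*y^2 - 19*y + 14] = 3*y^2 + 8*y - 19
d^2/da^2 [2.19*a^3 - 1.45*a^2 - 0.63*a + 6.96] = 13.14*a - 2.9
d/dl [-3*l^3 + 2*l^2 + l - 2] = -9*l^2 + 4*l + 1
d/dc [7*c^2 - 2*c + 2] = 14*c - 2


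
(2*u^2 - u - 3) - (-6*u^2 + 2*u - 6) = 8*u^2 - 3*u + 3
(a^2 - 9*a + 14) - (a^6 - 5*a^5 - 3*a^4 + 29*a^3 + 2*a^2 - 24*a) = -a^6 + 5*a^5 + 3*a^4 - 29*a^3 - a^2 + 15*a + 14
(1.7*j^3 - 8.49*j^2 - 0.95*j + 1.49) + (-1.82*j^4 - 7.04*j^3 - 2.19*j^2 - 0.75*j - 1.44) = -1.82*j^4 - 5.34*j^3 - 10.68*j^2 - 1.7*j + 0.05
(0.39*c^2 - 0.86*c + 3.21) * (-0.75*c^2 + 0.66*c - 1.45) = -0.2925*c^4 + 0.9024*c^3 - 3.5406*c^2 + 3.3656*c - 4.6545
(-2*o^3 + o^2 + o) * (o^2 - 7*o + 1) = -2*o^5 + 15*o^4 - 8*o^3 - 6*o^2 + o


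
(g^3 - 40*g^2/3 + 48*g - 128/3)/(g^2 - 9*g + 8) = (3*g^2 - 16*g + 16)/(3*(g - 1))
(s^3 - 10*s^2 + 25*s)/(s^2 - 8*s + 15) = s*(s - 5)/(s - 3)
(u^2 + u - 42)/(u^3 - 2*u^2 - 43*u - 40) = (-u^2 - u + 42)/(-u^3 + 2*u^2 + 43*u + 40)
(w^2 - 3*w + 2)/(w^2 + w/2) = 2*(w^2 - 3*w + 2)/(w*(2*w + 1))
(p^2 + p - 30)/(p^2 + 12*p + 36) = (p - 5)/(p + 6)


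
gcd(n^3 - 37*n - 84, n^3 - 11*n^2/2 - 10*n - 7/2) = n - 7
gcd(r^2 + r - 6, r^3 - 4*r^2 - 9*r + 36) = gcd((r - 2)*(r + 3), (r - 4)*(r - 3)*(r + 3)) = r + 3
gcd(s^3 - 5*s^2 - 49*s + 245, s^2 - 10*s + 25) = s - 5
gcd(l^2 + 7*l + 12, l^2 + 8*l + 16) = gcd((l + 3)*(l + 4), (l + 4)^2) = l + 4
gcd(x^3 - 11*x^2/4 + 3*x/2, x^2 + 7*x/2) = x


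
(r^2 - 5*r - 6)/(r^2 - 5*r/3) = 3*(r^2 - 5*r - 6)/(r*(3*r - 5))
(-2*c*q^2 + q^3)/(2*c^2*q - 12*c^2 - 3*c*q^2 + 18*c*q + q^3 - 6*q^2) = q^2/(-c*q + 6*c + q^2 - 6*q)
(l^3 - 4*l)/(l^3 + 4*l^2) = (l^2 - 4)/(l*(l + 4))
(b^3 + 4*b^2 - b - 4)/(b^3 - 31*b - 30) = (b^2 + 3*b - 4)/(b^2 - b - 30)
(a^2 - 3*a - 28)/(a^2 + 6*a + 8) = (a - 7)/(a + 2)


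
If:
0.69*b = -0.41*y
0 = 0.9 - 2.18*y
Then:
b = -0.25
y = 0.41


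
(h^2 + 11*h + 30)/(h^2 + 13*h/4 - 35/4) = 4*(h + 6)/(4*h - 7)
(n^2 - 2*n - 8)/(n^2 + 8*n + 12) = (n - 4)/(n + 6)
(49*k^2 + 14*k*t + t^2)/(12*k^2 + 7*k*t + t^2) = (49*k^2 + 14*k*t + t^2)/(12*k^2 + 7*k*t + t^2)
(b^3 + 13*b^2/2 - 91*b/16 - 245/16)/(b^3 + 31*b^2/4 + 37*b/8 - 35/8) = (4*b - 7)/(2*(2*b - 1))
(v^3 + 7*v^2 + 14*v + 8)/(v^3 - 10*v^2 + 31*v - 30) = (v^3 + 7*v^2 + 14*v + 8)/(v^3 - 10*v^2 + 31*v - 30)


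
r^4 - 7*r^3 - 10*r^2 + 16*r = r*(r - 8)*(r - 1)*(r + 2)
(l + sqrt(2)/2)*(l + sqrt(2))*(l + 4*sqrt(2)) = l^3 + 11*sqrt(2)*l^2/2 + 13*l + 4*sqrt(2)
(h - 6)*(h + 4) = h^2 - 2*h - 24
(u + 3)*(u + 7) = u^2 + 10*u + 21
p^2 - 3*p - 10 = (p - 5)*(p + 2)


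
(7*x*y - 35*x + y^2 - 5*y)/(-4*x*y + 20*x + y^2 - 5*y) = (-7*x - y)/(4*x - y)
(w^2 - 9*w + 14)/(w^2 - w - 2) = (w - 7)/(w + 1)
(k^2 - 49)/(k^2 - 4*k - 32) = (49 - k^2)/(-k^2 + 4*k + 32)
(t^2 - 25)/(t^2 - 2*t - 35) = (t - 5)/(t - 7)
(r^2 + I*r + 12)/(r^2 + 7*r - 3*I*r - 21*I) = (r + 4*I)/(r + 7)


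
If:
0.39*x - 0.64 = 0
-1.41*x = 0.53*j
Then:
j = -4.37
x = 1.64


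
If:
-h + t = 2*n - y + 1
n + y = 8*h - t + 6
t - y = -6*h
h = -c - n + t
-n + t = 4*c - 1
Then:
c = 8/23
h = 1/23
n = 122/69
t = 149/69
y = 167/69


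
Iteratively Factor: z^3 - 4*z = (z - 2)*(z^2 + 2*z) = z*(z - 2)*(z + 2)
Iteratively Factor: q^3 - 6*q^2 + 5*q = (q)*(q^2 - 6*q + 5) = q*(q - 1)*(q - 5)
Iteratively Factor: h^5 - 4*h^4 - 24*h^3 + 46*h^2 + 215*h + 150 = (h + 3)*(h^4 - 7*h^3 - 3*h^2 + 55*h + 50) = (h - 5)*(h + 3)*(h^3 - 2*h^2 - 13*h - 10) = (h - 5)^2*(h + 3)*(h^2 + 3*h + 2) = (h - 5)^2*(h + 1)*(h + 3)*(h + 2)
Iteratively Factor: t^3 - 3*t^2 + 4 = (t - 2)*(t^2 - t - 2) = (t - 2)*(t + 1)*(t - 2)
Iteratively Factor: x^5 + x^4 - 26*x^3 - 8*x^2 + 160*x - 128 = (x - 2)*(x^4 + 3*x^3 - 20*x^2 - 48*x + 64) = (x - 2)*(x + 4)*(x^3 - x^2 - 16*x + 16) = (x - 2)*(x + 4)^2*(x^2 - 5*x + 4) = (x - 2)*(x - 1)*(x + 4)^2*(x - 4)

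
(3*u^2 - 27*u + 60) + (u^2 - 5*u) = 4*u^2 - 32*u + 60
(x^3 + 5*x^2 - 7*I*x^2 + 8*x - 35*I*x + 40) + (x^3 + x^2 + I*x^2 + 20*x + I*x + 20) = 2*x^3 + 6*x^2 - 6*I*x^2 + 28*x - 34*I*x + 60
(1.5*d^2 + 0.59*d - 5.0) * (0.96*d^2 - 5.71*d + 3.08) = 1.44*d^4 - 7.9986*d^3 - 3.5489*d^2 + 30.3672*d - 15.4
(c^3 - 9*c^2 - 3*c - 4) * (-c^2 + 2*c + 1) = -c^5 + 11*c^4 - 14*c^3 - 11*c^2 - 11*c - 4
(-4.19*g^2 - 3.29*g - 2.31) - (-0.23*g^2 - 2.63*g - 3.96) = -3.96*g^2 - 0.66*g + 1.65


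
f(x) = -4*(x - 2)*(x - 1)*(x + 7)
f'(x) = -4*(x - 2)*(x - 1) - 4*(x - 2)*(x + 7) - 4*(x - 1)*(x + 7) = -12*x^2 - 32*x + 76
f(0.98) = -0.65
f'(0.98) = 33.12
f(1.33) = 7.37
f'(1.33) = 12.21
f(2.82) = -58.62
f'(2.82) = -109.67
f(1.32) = 7.24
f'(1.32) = 12.85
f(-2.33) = -269.35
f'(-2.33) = 85.41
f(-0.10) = -63.76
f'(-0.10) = 79.08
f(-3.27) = -335.74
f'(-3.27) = 52.33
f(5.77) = -918.57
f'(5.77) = -508.15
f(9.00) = -3584.00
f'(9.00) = -1184.00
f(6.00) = -1040.00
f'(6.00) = -548.00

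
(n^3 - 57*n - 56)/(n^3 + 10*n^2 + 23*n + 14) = (n - 8)/(n + 2)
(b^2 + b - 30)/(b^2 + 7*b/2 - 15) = 2*(b - 5)/(2*b - 5)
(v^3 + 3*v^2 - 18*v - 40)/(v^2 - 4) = (v^2 + v - 20)/(v - 2)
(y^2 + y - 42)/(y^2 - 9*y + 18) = (y + 7)/(y - 3)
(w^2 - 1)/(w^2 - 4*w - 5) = (w - 1)/(w - 5)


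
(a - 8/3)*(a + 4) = a^2 + 4*a/3 - 32/3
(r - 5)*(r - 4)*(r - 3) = r^3 - 12*r^2 + 47*r - 60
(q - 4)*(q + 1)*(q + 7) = q^3 + 4*q^2 - 25*q - 28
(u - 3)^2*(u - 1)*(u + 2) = u^4 - 5*u^3 + u^2 + 21*u - 18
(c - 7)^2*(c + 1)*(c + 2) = c^4 - 11*c^3 + 9*c^2 + 119*c + 98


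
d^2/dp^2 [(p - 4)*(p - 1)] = 2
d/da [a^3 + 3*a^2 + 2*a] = 3*a^2 + 6*a + 2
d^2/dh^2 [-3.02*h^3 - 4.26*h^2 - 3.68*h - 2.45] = -18.12*h - 8.52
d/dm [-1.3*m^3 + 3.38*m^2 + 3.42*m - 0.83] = -3.9*m^2 + 6.76*m + 3.42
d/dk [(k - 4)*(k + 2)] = 2*k - 2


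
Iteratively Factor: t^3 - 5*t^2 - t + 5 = (t - 5)*(t^2 - 1) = (t - 5)*(t + 1)*(t - 1)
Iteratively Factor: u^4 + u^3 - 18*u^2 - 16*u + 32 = (u - 1)*(u^3 + 2*u^2 - 16*u - 32) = (u - 1)*(u + 2)*(u^2 - 16) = (u - 4)*(u - 1)*(u + 2)*(u + 4)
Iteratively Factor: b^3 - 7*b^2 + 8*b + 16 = (b + 1)*(b^2 - 8*b + 16) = (b - 4)*(b + 1)*(b - 4)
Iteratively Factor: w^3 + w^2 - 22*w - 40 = (w + 2)*(w^2 - w - 20) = (w - 5)*(w + 2)*(w + 4)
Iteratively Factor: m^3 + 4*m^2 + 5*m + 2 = (m + 1)*(m^2 + 3*m + 2) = (m + 1)^2*(m + 2)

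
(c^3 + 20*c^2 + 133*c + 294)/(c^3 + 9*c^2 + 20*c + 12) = (c^2 + 14*c + 49)/(c^2 + 3*c + 2)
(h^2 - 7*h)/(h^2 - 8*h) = (h - 7)/(h - 8)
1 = 1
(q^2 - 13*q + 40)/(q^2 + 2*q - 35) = (q - 8)/(q + 7)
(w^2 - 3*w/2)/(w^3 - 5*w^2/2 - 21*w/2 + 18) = w/(w^2 - w - 12)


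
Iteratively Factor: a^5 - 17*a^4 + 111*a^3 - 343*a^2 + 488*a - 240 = (a - 4)*(a^4 - 13*a^3 + 59*a^2 - 107*a + 60) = (a - 4)*(a - 3)*(a^3 - 10*a^2 + 29*a - 20) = (a - 4)*(a - 3)*(a - 1)*(a^2 - 9*a + 20) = (a - 5)*(a - 4)*(a - 3)*(a - 1)*(a - 4)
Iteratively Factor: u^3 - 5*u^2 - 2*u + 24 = (u + 2)*(u^2 - 7*u + 12) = (u - 4)*(u + 2)*(u - 3)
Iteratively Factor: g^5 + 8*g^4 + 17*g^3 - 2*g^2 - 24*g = (g + 4)*(g^4 + 4*g^3 + g^2 - 6*g) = (g + 3)*(g + 4)*(g^3 + g^2 - 2*g) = (g - 1)*(g + 3)*(g + 4)*(g^2 + 2*g) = (g - 1)*(g + 2)*(g + 3)*(g + 4)*(g)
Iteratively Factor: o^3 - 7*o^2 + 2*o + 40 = (o - 5)*(o^2 - 2*o - 8) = (o - 5)*(o - 4)*(o + 2)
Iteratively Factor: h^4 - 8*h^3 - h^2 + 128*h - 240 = (h - 5)*(h^3 - 3*h^2 - 16*h + 48) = (h - 5)*(h - 4)*(h^2 + h - 12) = (h - 5)*(h - 4)*(h - 3)*(h + 4)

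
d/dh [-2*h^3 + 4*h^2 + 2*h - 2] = -6*h^2 + 8*h + 2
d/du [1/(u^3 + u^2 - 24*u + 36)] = (-3*u^2 - 2*u + 24)/(u^3 + u^2 - 24*u + 36)^2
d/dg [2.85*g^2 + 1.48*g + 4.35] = 5.7*g + 1.48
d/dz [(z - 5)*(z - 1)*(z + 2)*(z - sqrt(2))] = 4*z^3 - 12*z^2 - 3*sqrt(2)*z^2 - 14*z + 8*sqrt(2)*z + 7*sqrt(2) + 10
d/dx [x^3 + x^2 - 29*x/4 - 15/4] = 3*x^2 + 2*x - 29/4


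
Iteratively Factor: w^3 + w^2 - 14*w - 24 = (w + 2)*(w^2 - w - 12) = (w + 2)*(w + 3)*(w - 4)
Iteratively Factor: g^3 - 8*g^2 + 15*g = (g)*(g^2 - 8*g + 15) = g*(g - 5)*(g - 3)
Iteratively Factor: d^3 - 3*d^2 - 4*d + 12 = (d - 2)*(d^2 - d - 6) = (d - 3)*(d - 2)*(d + 2)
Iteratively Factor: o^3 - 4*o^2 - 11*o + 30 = (o - 2)*(o^2 - 2*o - 15) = (o - 5)*(o - 2)*(o + 3)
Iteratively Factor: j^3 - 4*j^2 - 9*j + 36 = (j - 4)*(j^2 - 9) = (j - 4)*(j - 3)*(j + 3)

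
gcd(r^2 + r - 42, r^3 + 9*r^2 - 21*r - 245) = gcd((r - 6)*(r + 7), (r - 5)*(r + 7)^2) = r + 7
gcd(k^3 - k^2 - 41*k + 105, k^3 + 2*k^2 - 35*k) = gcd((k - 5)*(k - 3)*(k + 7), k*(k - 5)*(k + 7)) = k^2 + 2*k - 35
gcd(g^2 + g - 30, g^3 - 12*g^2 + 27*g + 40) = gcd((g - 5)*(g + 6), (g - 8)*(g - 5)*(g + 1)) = g - 5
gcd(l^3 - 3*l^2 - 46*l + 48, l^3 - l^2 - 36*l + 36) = l^2 + 5*l - 6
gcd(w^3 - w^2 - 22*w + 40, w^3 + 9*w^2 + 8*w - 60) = w^2 + 3*w - 10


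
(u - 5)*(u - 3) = u^2 - 8*u + 15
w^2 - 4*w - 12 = (w - 6)*(w + 2)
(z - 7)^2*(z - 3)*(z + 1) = z^4 - 16*z^3 + 74*z^2 - 56*z - 147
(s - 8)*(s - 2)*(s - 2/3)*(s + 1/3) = s^4 - 31*s^3/3 + 172*s^2/9 - 28*s/9 - 32/9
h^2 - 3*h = h*(h - 3)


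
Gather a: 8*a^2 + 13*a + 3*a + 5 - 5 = 8*a^2 + 16*a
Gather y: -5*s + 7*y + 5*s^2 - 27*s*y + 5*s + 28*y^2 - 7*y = 5*s^2 - 27*s*y + 28*y^2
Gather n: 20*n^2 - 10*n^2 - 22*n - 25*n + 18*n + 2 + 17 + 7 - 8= 10*n^2 - 29*n + 18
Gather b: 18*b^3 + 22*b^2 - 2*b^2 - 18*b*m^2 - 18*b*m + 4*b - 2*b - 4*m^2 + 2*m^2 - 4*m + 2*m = 18*b^3 + 20*b^2 + b*(-18*m^2 - 18*m + 2) - 2*m^2 - 2*m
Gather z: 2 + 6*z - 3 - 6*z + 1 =0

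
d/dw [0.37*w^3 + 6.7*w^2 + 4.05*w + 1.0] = 1.11*w^2 + 13.4*w + 4.05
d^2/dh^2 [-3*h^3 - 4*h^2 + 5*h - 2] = -18*h - 8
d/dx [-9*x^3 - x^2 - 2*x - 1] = -27*x^2 - 2*x - 2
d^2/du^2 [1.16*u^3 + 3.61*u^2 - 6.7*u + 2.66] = 6.96*u + 7.22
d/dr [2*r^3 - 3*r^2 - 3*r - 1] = 6*r^2 - 6*r - 3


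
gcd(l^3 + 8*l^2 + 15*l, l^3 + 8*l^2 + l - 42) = l + 3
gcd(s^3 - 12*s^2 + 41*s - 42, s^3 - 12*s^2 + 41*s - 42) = s^3 - 12*s^2 + 41*s - 42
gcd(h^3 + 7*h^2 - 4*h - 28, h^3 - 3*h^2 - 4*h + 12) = h^2 - 4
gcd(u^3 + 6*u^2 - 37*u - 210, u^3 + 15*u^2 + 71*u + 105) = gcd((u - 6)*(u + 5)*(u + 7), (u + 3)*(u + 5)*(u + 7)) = u^2 + 12*u + 35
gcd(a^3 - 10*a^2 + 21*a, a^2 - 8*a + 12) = 1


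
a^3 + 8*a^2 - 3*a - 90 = (a - 3)*(a + 5)*(a + 6)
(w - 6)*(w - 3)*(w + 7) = w^3 - 2*w^2 - 45*w + 126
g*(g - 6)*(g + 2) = g^3 - 4*g^2 - 12*g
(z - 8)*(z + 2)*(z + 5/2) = z^3 - 7*z^2/2 - 31*z - 40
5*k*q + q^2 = q*(5*k + q)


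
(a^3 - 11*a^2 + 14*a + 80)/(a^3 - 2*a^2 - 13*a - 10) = (a - 8)/(a + 1)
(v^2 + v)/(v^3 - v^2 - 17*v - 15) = v/(v^2 - 2*v - 15)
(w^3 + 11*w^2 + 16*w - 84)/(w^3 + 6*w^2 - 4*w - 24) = (w + 7)/(w + 2)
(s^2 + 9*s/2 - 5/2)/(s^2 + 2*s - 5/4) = 2*(s + 5)/(2*s + 5)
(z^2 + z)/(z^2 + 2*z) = (z + 1)/(z + 2)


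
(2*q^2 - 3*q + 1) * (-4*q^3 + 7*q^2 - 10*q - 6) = -8*q^5 + 26*q^4 - 45*q^3 + 25*q^2 + 8*q - 6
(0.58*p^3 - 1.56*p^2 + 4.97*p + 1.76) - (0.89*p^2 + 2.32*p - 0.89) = 0.58*p^3 - 2.45*p^2 + 2.65*p + 2.65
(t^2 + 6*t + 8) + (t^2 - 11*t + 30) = 2*t^2 - 5*t + 38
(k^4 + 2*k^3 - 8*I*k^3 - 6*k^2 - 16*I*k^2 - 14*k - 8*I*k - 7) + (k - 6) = k^4 + 2*k^3 - 8*I*k^3 - 6*k^2 - 16*I*k^2 - 13*k - 8*I*k - 13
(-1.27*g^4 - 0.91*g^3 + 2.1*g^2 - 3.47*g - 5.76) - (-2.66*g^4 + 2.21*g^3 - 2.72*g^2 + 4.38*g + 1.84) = 1.39*g^4 - 3.12*g^3 + 4.82*g^2 - 7.85*g - 7.6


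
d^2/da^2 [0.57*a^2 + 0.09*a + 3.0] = 1.14000000000000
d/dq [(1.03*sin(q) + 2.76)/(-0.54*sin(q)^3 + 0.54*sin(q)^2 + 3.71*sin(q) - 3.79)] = (1.1124*sin(q)^3 + 3.915*sin(q)^2 - 2.9808*sin(q) - 14.1433)*cos(q)/(0.2916*sin(q)^6 - 0.5832*sin(q)^5 - 3.7152*sin(q)^4 + 8.1*sin(q)^3 + 9.6709*sin(q)^2 - 28.1218*sin(q) + 14.3641)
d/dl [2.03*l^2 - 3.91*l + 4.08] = 4.06*l - 3.91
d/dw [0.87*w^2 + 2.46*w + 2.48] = 1.74*w + 2.46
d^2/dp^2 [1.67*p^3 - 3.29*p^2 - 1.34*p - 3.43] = 10.02*p - 6.58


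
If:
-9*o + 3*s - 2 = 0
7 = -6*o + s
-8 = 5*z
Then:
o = -19/9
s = -17/3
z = -8/5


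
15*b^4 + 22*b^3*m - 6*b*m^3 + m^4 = (-5*b + m)*(-3*b + m)*(b + m)^2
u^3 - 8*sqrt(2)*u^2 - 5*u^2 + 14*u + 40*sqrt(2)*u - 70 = (u - 5)*(u - 7*sqrt(2))*(u - sqrt(2))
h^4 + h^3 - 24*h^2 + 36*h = h*(h - 3)*(h - 2)*(h + 6)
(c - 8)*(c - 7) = c^2 - 15*c + 56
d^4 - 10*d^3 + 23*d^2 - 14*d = d*(d - 7)*(d - 2)*(d - 1)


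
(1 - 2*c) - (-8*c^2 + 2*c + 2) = 8*c^2 - 4*c - 1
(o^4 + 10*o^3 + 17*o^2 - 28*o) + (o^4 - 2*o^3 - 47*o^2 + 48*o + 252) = 2*o^4 + 8*o^3 - 30*o^2 + 20*o + 252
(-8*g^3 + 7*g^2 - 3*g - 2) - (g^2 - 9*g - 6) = -8*g^3 + 6*g^2 + 6*g + 4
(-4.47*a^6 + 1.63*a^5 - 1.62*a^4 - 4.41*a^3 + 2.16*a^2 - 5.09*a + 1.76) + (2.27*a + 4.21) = -4.47*a^6 + 1.63*a^5 - 1.62*a^4 - 4.41*a^3 + 2.16*a^2 - 2.82*a + 5.97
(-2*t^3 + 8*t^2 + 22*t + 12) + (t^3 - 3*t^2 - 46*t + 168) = -t^3 + 5*t^2 - 24*t + 180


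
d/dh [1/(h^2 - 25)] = -2*h/(h^2 - 25)^2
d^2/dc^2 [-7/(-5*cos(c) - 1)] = 35*(5*sin(c)^2 + cos(c) + 5)/(5*cos(c) + 1)^3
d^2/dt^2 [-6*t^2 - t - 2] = -12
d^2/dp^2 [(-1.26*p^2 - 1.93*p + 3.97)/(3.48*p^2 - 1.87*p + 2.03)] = (-1.4210854715202e-14*p^4 - 63.145296*p^3 + 341.876592*p^2 - 73.20528*p - 53.363564)/(42.144192*p^6 - 67.939344*p^5 + 110.259972*p^4 - 85.801771*p^3 + 64.318317*p^2 - 23.118249*p + 8.365427)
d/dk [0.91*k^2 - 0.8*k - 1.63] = 1.82*k - 0.8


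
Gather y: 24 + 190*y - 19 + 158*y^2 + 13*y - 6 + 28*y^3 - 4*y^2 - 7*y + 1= 28*y^3 + 154*y^2 + 196*y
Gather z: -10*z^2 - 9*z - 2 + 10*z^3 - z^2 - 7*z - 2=10*z^3 - 11*z^2 - 16*z - 4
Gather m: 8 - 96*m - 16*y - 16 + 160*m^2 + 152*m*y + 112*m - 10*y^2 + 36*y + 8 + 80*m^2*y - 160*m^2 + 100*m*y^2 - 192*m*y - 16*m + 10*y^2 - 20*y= 80*m^2*y + m*(100*y^2 - 40*y)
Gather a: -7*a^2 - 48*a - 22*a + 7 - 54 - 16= -7*a^2 - 70*a - 63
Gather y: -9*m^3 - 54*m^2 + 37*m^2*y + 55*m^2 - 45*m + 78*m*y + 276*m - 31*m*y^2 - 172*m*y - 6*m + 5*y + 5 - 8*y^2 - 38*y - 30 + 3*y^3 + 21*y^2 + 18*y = -9*m^3 + m^2 + 225*m + 3*y^3 + y^2*(13 - 31*m) + y*(37*m^2 - 94*m - 15) - 25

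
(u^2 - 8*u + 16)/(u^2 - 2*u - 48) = (-u^2 + 8*u - 16)/(-u^2 + 2*u + 48)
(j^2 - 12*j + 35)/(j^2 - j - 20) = (j - 7)/(j + 4)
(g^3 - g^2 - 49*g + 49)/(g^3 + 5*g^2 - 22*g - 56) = (g^2 - 8*g + 7)/(g^2 - 2*g - 8)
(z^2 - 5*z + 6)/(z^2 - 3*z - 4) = (-z^2 + 5*z - 6)/(-z^2 + 3*z + 4)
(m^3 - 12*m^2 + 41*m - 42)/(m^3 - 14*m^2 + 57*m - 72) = (m^2 - 9*m + 14)/(m^2 - 11*m + 24)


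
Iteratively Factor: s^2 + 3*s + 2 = (s + 2)*(s + 1)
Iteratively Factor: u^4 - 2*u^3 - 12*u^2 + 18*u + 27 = (u - 3)*(u^3 + u^2 - 9*u - 9) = (u - 3)*(u + 3)*(u^2 - 2*u - 3) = (u - 3)*(u + 1)*(u + 3)*(u - 3)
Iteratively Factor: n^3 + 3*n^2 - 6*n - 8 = (n - 2)*(n^2 + 5*n + 4) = (n - 2)*(n + 1)*(n + 4)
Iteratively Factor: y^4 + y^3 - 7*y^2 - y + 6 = (y + 1)*(y^3 - 7*y + 6) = (y - 2)*(y + 1)*(y^2 + 2*y - 3) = (y - 2)*(y - 1)*(y + 1)*(y + 3)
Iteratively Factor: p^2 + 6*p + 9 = (p + 3)*(p + 3)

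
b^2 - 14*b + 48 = (b - 8)*(b - 6)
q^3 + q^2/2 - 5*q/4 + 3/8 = (q - 1/2)^2*(q + 3/2)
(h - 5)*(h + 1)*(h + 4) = h^3 - 21*h - 20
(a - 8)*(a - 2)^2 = a^3 - 12*a^2 + 36*a - 32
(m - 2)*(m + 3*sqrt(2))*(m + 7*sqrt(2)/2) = m^3 - 2*m^2 + 13*sqrt(2)*m^2/2 - 13*sqrt(2)*m + 21*m - 42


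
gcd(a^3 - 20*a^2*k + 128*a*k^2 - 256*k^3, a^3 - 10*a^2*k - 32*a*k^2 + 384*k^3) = a^2 - 16*a*k + 64*k^2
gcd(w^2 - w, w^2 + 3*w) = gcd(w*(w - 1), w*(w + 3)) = w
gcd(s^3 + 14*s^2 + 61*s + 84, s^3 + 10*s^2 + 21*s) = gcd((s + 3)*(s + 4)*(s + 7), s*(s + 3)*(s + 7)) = s^2 + 10*s + 21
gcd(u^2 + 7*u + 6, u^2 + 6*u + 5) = u + 1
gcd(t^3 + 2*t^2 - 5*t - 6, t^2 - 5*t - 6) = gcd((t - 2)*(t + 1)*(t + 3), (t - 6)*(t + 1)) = t + 1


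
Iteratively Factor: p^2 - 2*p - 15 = (p + 3)*(p - 5)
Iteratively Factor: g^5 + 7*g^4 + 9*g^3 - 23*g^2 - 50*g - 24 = (g + 1)*(g^4 + 6*g^3 + 3*g^2 - 26*g - 24) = (g + 1)*(g + 4)*(g^3 + 2*g^2 - 5*g - 6) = (g + 1)*(g + 3)*(g + 4)*(g^2 - g - 2) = (g + 1)^2*(g + 3)*(g + 4)*(g - 2)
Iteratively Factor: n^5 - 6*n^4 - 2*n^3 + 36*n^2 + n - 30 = (n + 1)*(n^4 - 7*n^3 + 5*n^2 + 31*n - 30) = (n + 1)*(n + 2)*(n^3 - 9*n^2 + 23*n - 15) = (n - 1)*(n + 1)*(n + 2)*(n^2 - 8*n + 15) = (n - 5)*(n - 1)*(n + 1)*(n + 2)*(n - 3)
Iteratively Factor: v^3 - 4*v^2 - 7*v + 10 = (v + 2)*(v^2 - 6*v + 5) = (v - 5)*(v + 2)*(v - 1)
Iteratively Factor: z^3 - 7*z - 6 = (z - 3)*(z^2 + 3*z + 2) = (z - 3)*(z + 2)*(z + 1)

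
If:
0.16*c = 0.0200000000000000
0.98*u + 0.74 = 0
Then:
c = 0.12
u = -0.76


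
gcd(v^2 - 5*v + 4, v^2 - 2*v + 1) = v - 1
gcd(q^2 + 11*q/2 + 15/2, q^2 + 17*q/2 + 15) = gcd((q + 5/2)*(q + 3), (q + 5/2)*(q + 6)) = q + 5/2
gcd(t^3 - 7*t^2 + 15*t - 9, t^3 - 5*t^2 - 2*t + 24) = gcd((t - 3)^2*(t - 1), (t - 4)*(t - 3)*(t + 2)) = t - 3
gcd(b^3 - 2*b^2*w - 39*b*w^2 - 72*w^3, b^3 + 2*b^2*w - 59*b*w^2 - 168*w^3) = -b^2 + 5*b*w + 24*w^2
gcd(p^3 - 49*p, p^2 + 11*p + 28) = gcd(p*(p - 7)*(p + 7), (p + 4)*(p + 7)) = p + 7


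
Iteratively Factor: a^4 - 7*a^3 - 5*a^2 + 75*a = (a - 5)*(a^3 - 2*a^2 - 15*a) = (a - 5)^2*(a^2 + 3*a) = a*(a - 5)^2*(a + 3)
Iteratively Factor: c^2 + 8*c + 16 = (c + 4)*(c + 4)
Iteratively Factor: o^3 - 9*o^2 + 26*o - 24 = (o - 4)*(o^2 - 5*o + 6) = (o - 4)*(o - 2)*(o - 3)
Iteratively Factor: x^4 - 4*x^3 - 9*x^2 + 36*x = (x)*(x^3 - 4*x^2 - 9*x + 36) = x*(x - 4)*(x^2 - 9) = x*(x - 4)*(x - 3)*(x + 3)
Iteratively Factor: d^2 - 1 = (d + 1)*(d - 1)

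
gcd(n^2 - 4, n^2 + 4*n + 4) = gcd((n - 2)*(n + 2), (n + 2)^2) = n + 2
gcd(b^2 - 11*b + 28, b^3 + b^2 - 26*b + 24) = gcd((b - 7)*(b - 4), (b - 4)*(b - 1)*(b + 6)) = b - 4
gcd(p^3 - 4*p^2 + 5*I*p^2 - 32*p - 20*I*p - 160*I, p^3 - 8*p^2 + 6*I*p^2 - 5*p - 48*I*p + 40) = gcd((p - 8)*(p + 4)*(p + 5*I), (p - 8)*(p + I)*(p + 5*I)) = p^2 + p*(-8 + 5*I) - 40*I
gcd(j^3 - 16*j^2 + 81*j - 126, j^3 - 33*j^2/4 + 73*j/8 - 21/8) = j - 7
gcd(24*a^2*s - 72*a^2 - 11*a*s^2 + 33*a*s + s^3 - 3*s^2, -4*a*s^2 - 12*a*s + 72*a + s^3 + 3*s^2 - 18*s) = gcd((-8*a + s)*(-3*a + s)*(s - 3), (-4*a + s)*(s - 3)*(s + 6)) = s - 3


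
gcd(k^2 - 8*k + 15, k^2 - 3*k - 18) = 1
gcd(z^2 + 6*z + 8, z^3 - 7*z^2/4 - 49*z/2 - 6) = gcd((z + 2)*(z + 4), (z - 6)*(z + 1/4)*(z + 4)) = z + 4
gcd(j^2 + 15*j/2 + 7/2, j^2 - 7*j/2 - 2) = j + 1/2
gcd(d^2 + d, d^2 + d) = d^2 + d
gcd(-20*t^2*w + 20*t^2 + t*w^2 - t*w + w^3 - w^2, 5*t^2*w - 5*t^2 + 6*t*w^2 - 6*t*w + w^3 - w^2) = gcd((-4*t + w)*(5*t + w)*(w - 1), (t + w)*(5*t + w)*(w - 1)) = 5*t*w - 5*t + w^2 - w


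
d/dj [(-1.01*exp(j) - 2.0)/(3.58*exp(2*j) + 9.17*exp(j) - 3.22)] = (3.6158*exp(2*j) + 14.32*exp(j) + 21.5922)*exp(j)/(12.8164*exp(4*j) + 65.6572*exp(3*j) + 61.0337*exp(2*j) - 59.0548*exp(j) + 10.3684)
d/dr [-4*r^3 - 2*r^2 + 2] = 4*r*(-3*r - 1)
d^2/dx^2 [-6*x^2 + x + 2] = -12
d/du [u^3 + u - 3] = 3*u^2 + 1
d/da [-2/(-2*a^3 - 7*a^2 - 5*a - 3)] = 2*(-6*a^2 - 14*a - 5)/(2*a^3 + 7*a^2 + 5*a + 3)^2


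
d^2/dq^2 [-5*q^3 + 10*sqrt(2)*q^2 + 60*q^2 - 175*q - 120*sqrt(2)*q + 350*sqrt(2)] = -30*q + 20*sqrt(2) + 120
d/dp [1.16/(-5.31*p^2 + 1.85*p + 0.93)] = (12.3192*p - 2.146)/(-5.31*p^2 + 1.85*p + 0.93)^2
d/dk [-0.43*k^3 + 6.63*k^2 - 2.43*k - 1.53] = -1.29*k^2 + 13.26*k - 2.43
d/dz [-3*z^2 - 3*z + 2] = -6*z - 3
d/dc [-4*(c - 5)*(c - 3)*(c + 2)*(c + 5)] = -16*c^3 + 12*c^2 + 248*c - 100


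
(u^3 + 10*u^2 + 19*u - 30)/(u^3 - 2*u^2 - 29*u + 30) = (u + 6)/(u - 6)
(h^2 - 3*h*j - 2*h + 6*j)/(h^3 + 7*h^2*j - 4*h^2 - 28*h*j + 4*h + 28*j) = (h - 3*j)/(h^2 + 7*h*j - 2*h - 14*j)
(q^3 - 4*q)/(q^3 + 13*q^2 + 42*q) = (q^2 - 4)/(q^2 + 13*q + 42)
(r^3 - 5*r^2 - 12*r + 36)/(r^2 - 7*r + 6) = (r^2 + r - 6)/(r - 1)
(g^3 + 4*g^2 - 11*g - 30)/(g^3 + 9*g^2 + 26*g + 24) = (g^2 + 2*g - 15)/(g^2 + 7*g + 12)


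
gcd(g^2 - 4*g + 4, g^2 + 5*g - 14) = g - 2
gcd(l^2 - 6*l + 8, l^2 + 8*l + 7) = 1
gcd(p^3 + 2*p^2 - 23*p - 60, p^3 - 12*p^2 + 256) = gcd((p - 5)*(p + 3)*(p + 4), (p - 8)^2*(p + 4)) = p + 4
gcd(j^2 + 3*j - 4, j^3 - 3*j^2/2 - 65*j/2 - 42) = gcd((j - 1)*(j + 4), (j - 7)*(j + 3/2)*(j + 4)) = j + 4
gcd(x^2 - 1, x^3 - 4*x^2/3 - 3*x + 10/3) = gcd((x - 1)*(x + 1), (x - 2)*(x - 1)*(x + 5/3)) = x - 1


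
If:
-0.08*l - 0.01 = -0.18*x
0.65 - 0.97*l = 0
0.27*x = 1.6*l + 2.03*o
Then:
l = 0.67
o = -0.48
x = 0.35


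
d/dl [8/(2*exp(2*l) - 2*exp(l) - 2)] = (4 - 8*exp(l))*exp(l)/(-exp(2*l) + exp(l) + 1)^2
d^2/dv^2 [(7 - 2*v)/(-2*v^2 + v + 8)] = 2*(4*(4 - 3*v)*(-2*v^2 + v + 8) - (2*v - 7)*(4*v - 1)^2)/(-2*v^2 + v + 8)^3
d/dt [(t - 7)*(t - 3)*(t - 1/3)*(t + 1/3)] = 4*t^3 - 30*t^2 + 376*t/9 + 10/9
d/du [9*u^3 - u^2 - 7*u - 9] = 27*u^2 - 2*u - 7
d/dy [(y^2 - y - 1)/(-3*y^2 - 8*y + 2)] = (-11*y^2 - 2*y - 10)/(9*y^4 + 48*y^3 + 52*y^2 - 32*y + 4)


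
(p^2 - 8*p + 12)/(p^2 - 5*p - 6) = (p - 2)/(p + 1)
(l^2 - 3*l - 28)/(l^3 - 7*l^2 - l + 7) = (l + 4)/(l^2 - 1)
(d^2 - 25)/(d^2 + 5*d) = (d - 5)/d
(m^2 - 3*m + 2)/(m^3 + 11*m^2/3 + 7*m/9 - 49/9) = 9*(m - 2)/(9*m^2 + 42*m + 49)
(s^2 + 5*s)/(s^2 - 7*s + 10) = s*(s + 5)/(s^2 - 7*s + 10)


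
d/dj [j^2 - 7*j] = 2*j - 7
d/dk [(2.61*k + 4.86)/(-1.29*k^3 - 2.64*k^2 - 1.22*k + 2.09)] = (6.7338*k^3 + 25.6986*k^2 + 25.6608*k + 11.3841)/(1.6641*k^6 + 6.8112*k^5 + 10.1172*k^4 + 1.0494*k^3 - 9.5468*k^2 - 5.0996*k + 4.3681)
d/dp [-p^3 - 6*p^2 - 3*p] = -3*p^2 - 12*p - 3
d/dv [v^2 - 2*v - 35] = 2*v - 2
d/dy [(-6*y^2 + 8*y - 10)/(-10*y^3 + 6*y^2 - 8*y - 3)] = 4*(-15*y^4 + 40*y^3 - 75*y^2 + 39*y - 26)/(100*y^6 - 120*y^5 + 196*y^4 - 36*y^3 + 28*y^2 + 48*y + 9)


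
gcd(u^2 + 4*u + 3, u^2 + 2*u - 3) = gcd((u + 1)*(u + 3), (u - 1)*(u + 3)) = u + 3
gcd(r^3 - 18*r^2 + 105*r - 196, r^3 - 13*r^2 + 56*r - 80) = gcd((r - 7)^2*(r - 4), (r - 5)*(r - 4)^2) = r - 4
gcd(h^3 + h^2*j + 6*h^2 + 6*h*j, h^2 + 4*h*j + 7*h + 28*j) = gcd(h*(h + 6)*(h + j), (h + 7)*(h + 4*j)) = 1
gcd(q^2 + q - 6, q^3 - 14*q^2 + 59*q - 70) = q - 2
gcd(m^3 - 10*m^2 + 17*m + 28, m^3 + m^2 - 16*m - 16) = m^2 - 3*m - 4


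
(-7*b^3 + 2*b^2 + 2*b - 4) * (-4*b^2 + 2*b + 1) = 28*b^5 - 22*b^4 - 11*b^3 + 22*b^2 - 6*b - 4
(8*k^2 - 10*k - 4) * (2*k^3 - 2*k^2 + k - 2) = 16*k^5 - 36*k^4 + 20*k^3 - 18*k^2 + 16*k + 8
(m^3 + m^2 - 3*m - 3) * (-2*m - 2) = -2*m^4 - 4*m^3 + 4*m^2 + 12*m + 6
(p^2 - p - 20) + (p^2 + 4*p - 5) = 2*p^2 + 3*p - 25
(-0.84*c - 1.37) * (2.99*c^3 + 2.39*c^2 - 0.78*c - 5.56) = -2.5116*c^4 - 6.1039*c^3 - 2.6191*c^2 + 5.739*c + 7.6172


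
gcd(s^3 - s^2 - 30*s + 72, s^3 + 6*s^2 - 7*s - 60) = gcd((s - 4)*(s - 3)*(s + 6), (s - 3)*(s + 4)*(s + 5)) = s - 3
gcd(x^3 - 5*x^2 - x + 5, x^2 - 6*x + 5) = x^2 - 6*x + 5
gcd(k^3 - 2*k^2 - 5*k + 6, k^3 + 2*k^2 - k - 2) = k^2 + k - 2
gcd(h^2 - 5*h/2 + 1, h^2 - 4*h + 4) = h - 2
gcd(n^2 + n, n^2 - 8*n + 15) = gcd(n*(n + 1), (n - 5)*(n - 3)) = 1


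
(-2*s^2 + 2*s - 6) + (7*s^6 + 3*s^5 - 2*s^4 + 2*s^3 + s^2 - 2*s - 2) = 7*s^6 + 3*s^5 - 2*s^4 + 2*s^3 - s^2 - 8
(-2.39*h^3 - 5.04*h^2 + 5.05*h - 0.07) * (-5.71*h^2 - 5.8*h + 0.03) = 13.6469*h^5 + 42.6404*h^4 + 0.3248*h^3 - 29.0415*h^2 + 0.5575*h - 0.0021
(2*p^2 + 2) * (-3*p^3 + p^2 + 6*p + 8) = -6*p^5 + 2*p^4 + 6*p^3 + 18*p^2 + 12*p + 16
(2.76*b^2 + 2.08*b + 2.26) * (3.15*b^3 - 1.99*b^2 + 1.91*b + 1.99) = 8.694*b^5 + 1.0596*b^4 + 8.2514*b^3 + 4.9678*b^2 + 8.4558*b + 4.4974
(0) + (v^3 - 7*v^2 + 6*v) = v^3 - 7*v^2 + 6*v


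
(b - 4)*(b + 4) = b^2 - 16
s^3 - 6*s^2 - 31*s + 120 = (s - 8)*(s - 3)*(s + 5)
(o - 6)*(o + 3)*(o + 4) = o^3 + o^2 - 30*o - 72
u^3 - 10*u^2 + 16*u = u*(u - 8)*(u - 2)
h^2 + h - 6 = (h - 2)*(h + 3)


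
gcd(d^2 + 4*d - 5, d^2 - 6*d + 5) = d - 1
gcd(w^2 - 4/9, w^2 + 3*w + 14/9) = w + 2/3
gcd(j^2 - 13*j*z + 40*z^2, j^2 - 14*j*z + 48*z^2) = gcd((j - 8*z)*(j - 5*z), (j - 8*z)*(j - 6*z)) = -j + 8*z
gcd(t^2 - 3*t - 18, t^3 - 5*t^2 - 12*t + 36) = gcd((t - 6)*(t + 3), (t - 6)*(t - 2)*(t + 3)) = t^2 - 3*t - 18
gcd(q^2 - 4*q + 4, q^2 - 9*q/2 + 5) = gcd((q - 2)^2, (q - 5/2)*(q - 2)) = q - 2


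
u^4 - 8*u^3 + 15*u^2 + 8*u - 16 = (u - 4)^2*(u - 1)*(u + 1)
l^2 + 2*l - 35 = (l - 5)*(l + 7)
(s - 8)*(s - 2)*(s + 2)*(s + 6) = s^4 - 2*s^3 - 52*s^2 + 8*s + 192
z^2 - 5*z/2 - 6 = (z - 4)*(z + 3/2)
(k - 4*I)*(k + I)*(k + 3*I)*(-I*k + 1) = -I*k^4 + k^3 - 13*I*k^2 + 25*k + 12*I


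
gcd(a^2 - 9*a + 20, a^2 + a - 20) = a - 4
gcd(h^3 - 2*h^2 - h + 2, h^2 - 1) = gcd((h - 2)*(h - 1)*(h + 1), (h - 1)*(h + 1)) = h^2 - 1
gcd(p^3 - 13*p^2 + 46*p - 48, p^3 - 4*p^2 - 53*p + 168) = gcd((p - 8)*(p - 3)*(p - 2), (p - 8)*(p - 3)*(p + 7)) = p^2 - 11*p + 24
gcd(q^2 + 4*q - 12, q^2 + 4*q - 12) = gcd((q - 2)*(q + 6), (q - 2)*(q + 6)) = q^2 + 4*q - 12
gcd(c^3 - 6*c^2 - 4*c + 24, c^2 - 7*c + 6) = c - 6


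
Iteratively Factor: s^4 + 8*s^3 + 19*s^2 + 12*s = (s + 4)*(s^3 + 4*s^2 + 3*s) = (s + 3)*(s + 4)*(s^2 + s) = (s + 1)*(s + 3)*(s + 4)*(s)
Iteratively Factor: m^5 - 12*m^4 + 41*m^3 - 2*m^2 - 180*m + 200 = (m - 5)*(m^4 - 7*m^3 + 6*m^2 + 28*m - 40) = (m - 5)*(m - 2)*(m^3 - 5*m^2 - 4*m + 20) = (m - 5)^2*(m - 2)*(m^2 - 4) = (m - 5)^2*(m - 2)*(m + 2)*(m - 2)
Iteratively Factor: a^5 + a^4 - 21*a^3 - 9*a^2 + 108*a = (a + 4)*(a^4 - 3*a^3 - 9*a^2 + 27*a) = (a + 3)*(a + 4)*(a^3 - 6*a^2 + 9*a) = (a - 3)*(a + 3)*(a + 4)*(a^2 - 3*a) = a*(a - 3)*(a + 3)*(a + 4)*(a - 3)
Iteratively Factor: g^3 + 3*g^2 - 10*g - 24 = (g - 3)*(g^2 + 6*g + 8) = (g - 3)*(g + 2)*(g + 4)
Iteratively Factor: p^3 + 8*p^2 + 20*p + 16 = (p + 4)*(p^2 + 4*p + 4) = (p + 2)*(p + 4)*(p + 2)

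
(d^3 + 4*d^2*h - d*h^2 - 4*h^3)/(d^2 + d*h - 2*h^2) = (d^2 + 5*d*h + 4*h^2)/(d + 2*h)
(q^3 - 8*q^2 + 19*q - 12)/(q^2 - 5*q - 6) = (-q^3 + 8*q^2 - 19*q + 12)/(-q^2 + 5*q + 6)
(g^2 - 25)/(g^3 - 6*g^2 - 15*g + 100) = (g + 5)/(g^2 - g - 20)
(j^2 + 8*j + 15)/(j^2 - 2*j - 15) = (j + 5)/(j - 5)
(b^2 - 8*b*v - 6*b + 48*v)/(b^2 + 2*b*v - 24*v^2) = (b^2 - 8*b*v - 6*b + 48*v)/(b^2 + 2*b*v - 24*v^2)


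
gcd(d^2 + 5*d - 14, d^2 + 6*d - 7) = d + 7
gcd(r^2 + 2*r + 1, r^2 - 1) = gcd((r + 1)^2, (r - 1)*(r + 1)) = r + 1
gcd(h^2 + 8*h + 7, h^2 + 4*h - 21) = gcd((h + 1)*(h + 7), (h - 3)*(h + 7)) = h + 7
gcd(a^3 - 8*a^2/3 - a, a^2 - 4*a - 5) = 1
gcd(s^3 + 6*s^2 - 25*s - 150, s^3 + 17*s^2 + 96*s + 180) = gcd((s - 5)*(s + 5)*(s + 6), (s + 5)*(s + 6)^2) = s^2 + 11*s + 30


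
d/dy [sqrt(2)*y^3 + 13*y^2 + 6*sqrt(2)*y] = 3*sqrt(2)*y^2 + 26*y + 6*sqrt(2)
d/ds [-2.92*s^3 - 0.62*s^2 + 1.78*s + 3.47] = -8.76*s^2 - 1.24*s + 1.78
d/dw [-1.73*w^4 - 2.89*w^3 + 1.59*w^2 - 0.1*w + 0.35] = -6.92*w^3 - 8.67*w^2 + 3.18*w - 0.1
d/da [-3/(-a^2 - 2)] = -6*a/(a^2 + 2)^2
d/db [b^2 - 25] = 2*b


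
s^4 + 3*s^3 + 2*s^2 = s^2*(s + 1)*(s + 2)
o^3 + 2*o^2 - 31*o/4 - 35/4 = (o - 5/2)*(o + 1)*(o + 7/2)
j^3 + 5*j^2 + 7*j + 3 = (j + 1)^2*(j + 3)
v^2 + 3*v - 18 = (v - 3)*(v + 6)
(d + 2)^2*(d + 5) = d^3 + 9*d^2 + 24*d + 20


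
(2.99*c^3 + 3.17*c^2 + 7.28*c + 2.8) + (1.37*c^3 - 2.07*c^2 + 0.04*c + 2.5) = 4.36*c^3 + 1.1*c^2 + 7.32*c + 5.3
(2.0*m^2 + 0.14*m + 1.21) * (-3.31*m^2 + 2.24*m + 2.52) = -6.62*m^4 + 4.0166*m^3 + 1.3485*m^2 + 3.0632*m + 3.0492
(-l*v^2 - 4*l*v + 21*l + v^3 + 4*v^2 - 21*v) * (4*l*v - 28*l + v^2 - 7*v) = -4*l^2*v^3 + 12*l^2*v^2 + 196*l^2*v - 588*l^2 + 3*l*v^4 - 9*l*v^3 - 147*l*v^2 + 441*l*v + v^5 - 3*v^4 - 49*v^3 + 147*v^2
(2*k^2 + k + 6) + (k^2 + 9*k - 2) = 3*k^2 + 10*k + 4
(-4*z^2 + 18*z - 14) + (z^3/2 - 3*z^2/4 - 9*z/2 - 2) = z^3/2 - 19*z^2/4 + 27*z/2 - 16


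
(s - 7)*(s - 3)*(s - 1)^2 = s^4 - 12*s^3 + 42*s^2 - 52*s + 21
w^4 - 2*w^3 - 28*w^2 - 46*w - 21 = (w - 7)*(w + 1)^2*(w + 3)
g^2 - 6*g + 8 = (g - 4)*(g - 2)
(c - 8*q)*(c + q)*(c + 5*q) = c^3 - 2*c^2*q - 43*c*q^2 - 40*q^3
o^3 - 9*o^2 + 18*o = o*(o - 6)*(o - 3)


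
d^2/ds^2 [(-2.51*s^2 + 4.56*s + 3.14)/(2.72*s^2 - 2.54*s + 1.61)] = (-2.8421709430404e-14*s^4 + 32.791232*s^3 + 205.336608*s^2 - 249.976704*s + 37.297658)/(20.123648*s^6 - 56.375808*s^5 + 88.379328*s^4 - 83.126072*s^3 + 52.312764*s^2 - 19.751802*s + 4.173281)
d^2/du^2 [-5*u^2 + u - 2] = -10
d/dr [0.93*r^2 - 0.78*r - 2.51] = 1.86*r - 0.78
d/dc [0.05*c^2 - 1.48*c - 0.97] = 0.1*c - 1.48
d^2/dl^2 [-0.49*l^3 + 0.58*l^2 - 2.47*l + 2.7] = 1.16 - 2.94*l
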